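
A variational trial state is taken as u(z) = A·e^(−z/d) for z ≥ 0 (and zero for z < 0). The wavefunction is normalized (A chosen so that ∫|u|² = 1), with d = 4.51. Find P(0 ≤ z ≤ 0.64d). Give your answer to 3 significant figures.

P ≈ 0.722

|u|² is the probability density, so P = ∫_{0}^{0.64d} |u|² dz.
Since A² = 1/(d/2), this is the region integral divided by the full normalization integral.
Substituting t = z/d, A² and the length scale cancel in the ratio: P = ∫_{0}^{0.64} e^(-2·t) dt / ∫_{0}^{∞} e^(-2·t) dt.
With ∫ e^(-2·t) dt = -e^(-2·t)/2 + C, the region integral is 1/2 - e^(-32/25)/2 and the full one is 1/2.
Evaluating gives P = 0.7220.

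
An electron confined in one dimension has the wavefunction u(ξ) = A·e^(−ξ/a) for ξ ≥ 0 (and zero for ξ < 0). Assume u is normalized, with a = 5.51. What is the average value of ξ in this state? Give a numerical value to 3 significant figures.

⟨ξ⟩ = ∫ ξ |u|² dξ over the full domain.
Using ∫₀^∞ ξⁿ e^(−αξ) dξ = n!/αⁿ⁺¹, since the A² factors cancel between numerator and denominator, ⟨ξ⟩ = a/2.
Putting a = 5.51 gives 2.755.

⟨ξ⟩ ≈ 2.76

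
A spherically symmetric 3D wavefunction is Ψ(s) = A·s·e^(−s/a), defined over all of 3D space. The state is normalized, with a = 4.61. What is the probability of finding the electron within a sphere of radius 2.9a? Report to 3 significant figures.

P ≈ 0.687

P = ∫ |Ψ|² 4πs² ds over s ≤ 2.9a.
The full normalization integral is A²·[3·π·a^5] = 1, fixing A².
Substituting u = s/a, A², 4π and the length scale all cancel in the ratio: P = ∫_{0}^{2.9} u^4·e^(-2·u) du / ∫_{0}^{∞} u^4·e^(-2·u) du.
Using ∫ u^4·e^(-2·u) du = -(u^4/2 + u^3 + 3·u^2/2 + 3·u/2 + 3/4)·e^(-2·u), the numerator is ≈ 0.51546 and the denominator is 3/4.
Taking the ratio yields P = 0.6873.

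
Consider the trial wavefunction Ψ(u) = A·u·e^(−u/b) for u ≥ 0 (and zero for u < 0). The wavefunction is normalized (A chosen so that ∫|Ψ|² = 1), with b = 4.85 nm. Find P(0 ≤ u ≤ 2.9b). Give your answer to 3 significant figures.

P = ∫_{0}^{2.9b} |Ψ(u)|² du.
With A² fixed by ∫|Ψ|² = 1, i.e. A² = (b^3/4)^(−1), substitute and integrate.
Substituting t = u/b, A² and the length scale cancel in the ratio: P = ∫_{0}^{2.9} t^2·e^(-2·t) dt / ∫_{0}^{∞} t^2·e^(-2·t) dt.
With ∫ t^2·e^(-2·t) dt = -(2·t^2 + 2·t + 1)·e^(-2·t)/4 + C, the region integral is 1/4 - 1181·e^(-29/5)/200 and the full one is 1/4.
This works out to P = 0.9285.

P ≈ 0.928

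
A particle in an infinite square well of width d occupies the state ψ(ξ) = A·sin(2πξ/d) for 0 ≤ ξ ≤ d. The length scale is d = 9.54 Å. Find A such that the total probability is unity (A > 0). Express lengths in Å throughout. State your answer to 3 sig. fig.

A ≈ 0.458 Å^(-1/2)

We need A² ∫|f|² dξ = 1, taking the integral from 0 to d.
With ψ = A·sin(2πξ/d), the integral evaluates to A²·[d/2].
Setting this equal to 1 gives A² = 1/(d/2).
Substituting d = 9.54 gives A² = 0.2096, so A = 0.4579.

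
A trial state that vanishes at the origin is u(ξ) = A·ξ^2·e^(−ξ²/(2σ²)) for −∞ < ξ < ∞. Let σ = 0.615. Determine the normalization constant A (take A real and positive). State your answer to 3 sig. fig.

Normalization requires ∫|u|² dξ = 1, integrated from −∞ to ∞.
Differentiating ∫e^(−αξ²) dξ = √(π/α) under α to get the higher moments, the integral (without the A² prefactor) comes out to 3·√(π)·σ^5/4.
Setting this equal to 1 gives A² = 1/(3·√(π)·σ^5/4).
Plugging in σ = 0.615 yields A = 2.924.

A ≈ 2.92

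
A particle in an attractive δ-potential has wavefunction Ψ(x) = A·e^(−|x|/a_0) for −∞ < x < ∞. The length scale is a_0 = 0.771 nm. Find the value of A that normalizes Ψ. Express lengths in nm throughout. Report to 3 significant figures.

A ≈ 1.14 nm^(-1/2)

We need A² ∫|f|² dx = 1, taking the integral from −∞ to ∞.
With Ψ = A·e^(−|x|/a_0), the integral evaluates to A²·[a_0].
Setting this equal to 1 gives A² = 1/(a_0).
Substituting a_0 = 0.771 gives A² = 1.297, so A = 1.139.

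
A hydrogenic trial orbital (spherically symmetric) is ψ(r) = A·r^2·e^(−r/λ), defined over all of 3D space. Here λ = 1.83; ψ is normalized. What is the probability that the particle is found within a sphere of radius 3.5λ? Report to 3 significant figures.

Integrate the radial probability density 4πr²|ψ|² over r ≤ 3.5λ.
Normalization gives A² = 1/(45·π·λ^7/2).
Substituting u = r/λ, A², 4π and the length scale all cancel in the ratio: P = ∫_{0}^{3.5} u^6·e^(-2·u) du / ∫_{0}^{∞} u^6·e^(-2·u) du.
Using ∫ u^6·e^(-2·u) du = -(4·u^6 + 12·u^5 + 30·u^4 + 60·u^3 + 90·u^2 + 90·u + 45)·e^(-2·u)/8, the numerator is ≈ 3.0954 and the denominator is 45/8.
The region integral divided by the full integral gives P = 0.5503.

P ≈ 0.550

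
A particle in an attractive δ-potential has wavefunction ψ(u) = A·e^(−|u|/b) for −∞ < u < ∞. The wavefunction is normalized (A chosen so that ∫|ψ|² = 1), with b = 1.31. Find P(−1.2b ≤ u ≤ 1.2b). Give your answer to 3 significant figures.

P ≈ 0.909

P = ∫_{−1.2b}^{1.2b} |ψ(u)|² du.
The normalization integral ∫|ψ|²du over the whole domain equals b·A², and A² cancels in the ratio.
Both integrals are even about u = 0, so only the u ≥ 0 halves are needed (the factors of 2 cancel). Substituting t = u/b, A² and the length scale cancel in the ratio: P = ∫_{0}^{1.2} e^(-2·t) dt / ∫_{0}^{∞} e^(-2·t) dt.
An antiderivative of e^(-2·t) is -e^(-2·t)/2; evaluating from 0 to 1.2 gives 1/2 - e^(-12/5)/2, while the full integral is 1/2.
The result is P = 0.9093.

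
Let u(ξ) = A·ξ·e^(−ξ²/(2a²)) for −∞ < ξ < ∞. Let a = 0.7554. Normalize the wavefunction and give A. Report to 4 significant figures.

A ≈ 1.618

The normalization condition is ∫|u|² dξ = 1 from −∞ to ∞.
Carrying out the integral gives A² · √(π)·a^3/2.
So A² = (√(π)·a^3/2)^(−1).
With a = 0.7554: A² = 2.6177 and A = 1.6179.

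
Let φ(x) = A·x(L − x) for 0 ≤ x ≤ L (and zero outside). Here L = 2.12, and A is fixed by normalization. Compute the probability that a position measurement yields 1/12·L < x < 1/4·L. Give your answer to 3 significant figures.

P ≈ 0.0984

|φ|² is the probability density, so P = ∫_{1/12·L}^{1/4·L} |φ|² dx.
The normalization integral ∫|φ|²dx over the whole domain equals L^5/30·A², and A² cancels in the ratio.
Substituting u = x/L, A² and the length scale cancel in the ratio: P = ∫_{1/12}^{1/4} u^2·(1 - u)^2 du / ∫_{0}^{1} u^2·(1 - u)^2 du.
Using ∫ u^2·(1 - u)^2 du = u^3·(6·u^2 - 15·u + 10)/30, the numerator is ≈ 0.0032809 and the denominator is 1/30.
This works out to P = 0.09843.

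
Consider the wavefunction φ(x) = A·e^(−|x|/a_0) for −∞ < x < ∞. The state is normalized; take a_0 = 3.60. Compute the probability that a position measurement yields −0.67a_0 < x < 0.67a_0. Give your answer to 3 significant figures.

P = ∫_{−0.67a_0}^{0.67a_0} |φ(x)|² dx.
With A² fixed by ∫|φ|² = 1, i.e. A² = (a_0)^(−1), substitute and integrate.
Both integrals are even about x = 0, so only the x ≥ 0 halves are needed (the factors of 2 cancel). In terms of u = x/a_0 (A² and the length scale cancel between numerator and denominator), P = [∫_{0}^{0.67} e^(-2·u) du] / [∫_{0}^{∞} e^(-2·u) du].
With ∫ e^(-2·u) du = -e^(-2·u)/2 + C, the region integral is 1/2 - e^(-67/50)/2 and the full one is 1/2.
This works out to P = 0.7382.

P ≈ 0.738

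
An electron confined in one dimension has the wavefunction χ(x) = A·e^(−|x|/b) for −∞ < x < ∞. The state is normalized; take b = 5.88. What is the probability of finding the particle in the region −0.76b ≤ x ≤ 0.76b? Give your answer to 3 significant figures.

P = ∫_{−0.76b}^{0.76b} |χ(x)|² dx.
Since A² = 1/(b), this is the region integral divided by the full normalization integral.
Both integrals are even about x = 0, so only the x ≥ 0 halves are needed (the factors of 2 cancel). Let u = x/b; then A² and the length scale cancel, so P = ∫_{0}^{0.76} e^(-2·u) du ÷ ∫_{0}^{∞} e^(-2·u) du.
With ∫ e^(-2·u) du = -e^(-2·u)/2 + C, the region integral is 1/2 - e^(-38/25)/2 and the full one is 1/2.
Taking the ratio, P = 0.7813.

P ≈ 0.781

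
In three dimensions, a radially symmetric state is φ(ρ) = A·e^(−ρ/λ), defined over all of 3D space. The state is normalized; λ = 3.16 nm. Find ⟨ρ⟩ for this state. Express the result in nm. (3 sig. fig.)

The expectation value is the |φ|²-weighted average of ρ: ∫ ρ|φ|² 4πρ² dρ.
The ratio of the moment integral to the normalization integral gives ⟨ρ⟩ = 3·λ/2.
Putting λ = 3.16 gives 4.740.

⟨ρ⟩ ≈ 4.74 nm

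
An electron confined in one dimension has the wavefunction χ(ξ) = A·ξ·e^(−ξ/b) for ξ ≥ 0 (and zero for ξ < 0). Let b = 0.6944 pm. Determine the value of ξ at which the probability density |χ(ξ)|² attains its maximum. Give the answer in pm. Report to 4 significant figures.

ξ ≈ 0.6944 pm

Differentiate |χ(ξ)|² with respect to ξ and set to zero.
This gives ξ = b.
With b = 0.6944, the most probable position is 0.69440 pm.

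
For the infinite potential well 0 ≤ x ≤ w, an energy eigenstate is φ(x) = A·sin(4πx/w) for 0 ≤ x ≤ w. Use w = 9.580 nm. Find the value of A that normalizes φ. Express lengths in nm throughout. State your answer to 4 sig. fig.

A ≈ 0.4569 nm^(-1/2)

The normalization condition is ∫|φ|² dx = 1 from 0 to w.
∫|φ|² dx = A²·(w/2).
Hence A² = 1/[w/2].
Plugging in w = 9.580 yields A = 0.45691.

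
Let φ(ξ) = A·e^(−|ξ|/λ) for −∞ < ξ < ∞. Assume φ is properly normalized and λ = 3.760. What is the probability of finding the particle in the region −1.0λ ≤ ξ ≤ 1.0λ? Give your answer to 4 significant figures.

P ≈ 0.8647

The probability is P = ∫ |φ|² dξ over [−1.0λ, 1.0λ].
With A² fixed by ∫|φ|² = 1, i.e. A² = (λ)^(−1), substitute and integrate.
Both integrals are even about ξ = 0, so only the ξ ≥ 0 halves are needed (the factors of 2 cancel). Substituting u = ξ/λ, A² and the length scale cancel in the ratio: P = ∫_{0}^{1.0} e^(-2·u) du / ∫_{0}^{∞} e^(-2·u) du.
Using ∫ e^(-2·u) du = -e^(-2·u)/2, the numerator is 1/2 - e^(-2)/2 and the denominator is 1/2.
Evaluating gives P = 0.86466.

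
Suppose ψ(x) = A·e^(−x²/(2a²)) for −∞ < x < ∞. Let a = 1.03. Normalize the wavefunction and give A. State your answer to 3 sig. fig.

The normalization condition is ∫|ψ|² dx = 1 from −∞ to ∞.
With ∫_{−∞}^{∞} x^(2m) e^(−αx²) dx = (2m−1)!!·√π / (2^m α^(m+1/2)), with ψ = A·e^(−x²/(2a²)), the integral evaluates to A²·[√(π)·a].
Setting this equal to 1 gives A² = 1/(√(π)·a).
With a = 1.03: A² = 0.5478 and A = 0.7401.

A ≈ 0.740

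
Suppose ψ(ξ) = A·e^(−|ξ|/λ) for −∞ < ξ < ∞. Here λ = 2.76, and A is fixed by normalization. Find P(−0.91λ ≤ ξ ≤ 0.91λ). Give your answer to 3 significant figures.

P ≈ 0.838

|ψ|² is the probability density, so P = ∫_{−0.91λ}^{0.91λ} |ψ|² dξ.
The normalization integral ∫|ψ|²dξ over the whole domain equals λ·A², and A² cancels in the ratio.
Both integrals are even about ξ = 0, so only the ξ ≥ 0 halves are needed (the factors of 2 cancel). Let u = ξ/λ; then A² and the length scale cancel, so P = ∫_{0}^{0.91} e^(-2·u) du ÷ ∫_{0}^{∞} e^(-2·u) du.
An antiderivative of e^(-2·u) is -e^(-2·u)/2; evaluating from 0 to 0.91 gives 1/2 - e^(-91/50)/2, while the full integral is 1/2.
The result is P = 0.8380.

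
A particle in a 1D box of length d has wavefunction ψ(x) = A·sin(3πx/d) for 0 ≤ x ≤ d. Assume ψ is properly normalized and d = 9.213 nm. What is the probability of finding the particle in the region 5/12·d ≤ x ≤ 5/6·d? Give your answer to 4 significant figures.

The probability is P = ∫ |ψ|² dx over [5/12·d, 5/6·d].
With A² fixed by ∫|ψ|² = 1, i.e. A² = (d/2)^(−1), substitute and integrate.
Let u = x/d; then A² and the length scale cancel, so P = ∫_{5/12}^{5/6} sin(3·π·u)^2 du ÷ ∫_{0}^{1} sin(3·π·u)^2 du.
With ∫ sin(3·π·u)^2 du = u/2 - sin(6·π·u)/(12·π) + C, the region integral is 1/(12·π) + 5/24 and the full one is 1/2.
Taking the ratio, P = (2 + 5·π)/(12·π).

P ≈ 0.4697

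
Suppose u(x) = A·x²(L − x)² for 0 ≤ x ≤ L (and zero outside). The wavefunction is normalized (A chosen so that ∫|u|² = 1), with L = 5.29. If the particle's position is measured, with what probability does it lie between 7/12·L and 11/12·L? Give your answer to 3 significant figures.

|u|² is the probability density, so P = ∫_{7/12·L}^{11/12·L} |u|² dx.
Since A² = 1/(L^9/630), this is the region integral divided by the full normalization integral.
Let t = x/L; then A² and the length scale cancel, so P = ∫_{7/12}^{11/12} t^4·(1 - t)^4 dt ÷ ∫_{0}^{1} t^4·(1 - t)^4 dt.
Using ∫ t^4·(1 - t)^4 dt = t^5·(70·t^4 - 315·t^3 + 540·t^2 - 420·t + 126)/630, the numerator is ≈ 0.00047929 and the denominator is 1/630.
This works out to P = 0.3019.

P ≈ 0.302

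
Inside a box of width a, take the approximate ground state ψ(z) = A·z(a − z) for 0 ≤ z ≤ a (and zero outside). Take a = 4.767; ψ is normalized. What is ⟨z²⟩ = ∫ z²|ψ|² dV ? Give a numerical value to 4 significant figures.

The expectation value is the |ψ|²-weighted average of z^2: ∫ z^2|ψ|² dz.
The ratio of the moment integral to the normalization integral gives ⟨z²⟩ = 2·a^2/7.
With a = 4.767, ⟨z^2⟩ = 6.4927.

⟨z^2⟩ ≈ 6.493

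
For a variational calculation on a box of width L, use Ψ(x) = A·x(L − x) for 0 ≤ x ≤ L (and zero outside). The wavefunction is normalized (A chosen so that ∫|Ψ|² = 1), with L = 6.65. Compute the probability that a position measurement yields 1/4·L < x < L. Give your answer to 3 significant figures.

P = ∫_{1/4·L}^{L} |Ψ(x)|² dx.
Since A² = 1/(L^5/30), this is the region integral divided by the full normalization integral.
Let u = x/L; then A² and the length scale cancel, so P = ∫_{1/4}^{1} u^2·(1 - u)^2 du ÷ ∫_{0}^{1} u^2·(1 - u)^2 du.
An antiderivative of u^2·(1 - u)^2 is u^3·(6·u^2 - 15·u + 10)/30; evaluating from 1/4 to 1 gives 153/5120, while the full integral is 1/30.
The result is P = 459/512.

P ≈ 0.896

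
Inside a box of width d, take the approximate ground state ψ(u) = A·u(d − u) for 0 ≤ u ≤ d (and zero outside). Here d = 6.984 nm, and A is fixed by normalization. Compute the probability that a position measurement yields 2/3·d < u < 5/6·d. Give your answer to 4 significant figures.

P ≈ 0.1744

P = ∫_{2/3·d}^{5/6·d} |ψ(u)|² du.
The normalization integral ∫|ψ|²du over the whole domain equals d^5/30·A², and A² cancels in the ratio.
In terms of t = u/d (A² and the length scale cancel between numerator and denominator), P = [∫_{2/3}^{5/6} t^2·(1 - t)^2 dt] / [∫_{0}^{1} t^2·(1 - t)^2 dt].
Using ∫ t^2·(1 - t)^2 dt = t^3·(6·t^2 - 15·t + 10)/30, the numerator is ≈ 0.00581276 and the denominator is 1/30.
The result is P = 113/648.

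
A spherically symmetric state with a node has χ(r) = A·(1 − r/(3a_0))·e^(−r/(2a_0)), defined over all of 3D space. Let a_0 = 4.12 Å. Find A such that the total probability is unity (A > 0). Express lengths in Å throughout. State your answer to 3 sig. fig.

Normalization requires ∫|χ|² 4πr² dr = 1, integrated from 0 to ∞.
(Spherical symmetry: dV = 4πr² dr.)
Recall ∫₀^∞ r^m e^(−r/β) dr = m!·β^(m+1), carrying out the integral gives A² · 8·π·a_0^3/3.
So A² = (8·π·a_0^3/3)^(−1).
Substituting a_0 = 4.12 gives A² = 0.001707, so A = 0.04131.

A ≈ 0.0413 Å^(-3/2)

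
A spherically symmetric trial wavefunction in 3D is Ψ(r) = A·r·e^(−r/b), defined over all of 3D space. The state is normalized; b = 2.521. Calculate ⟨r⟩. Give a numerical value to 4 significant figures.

⟨r⟩ ≈ 6.303

By definition ⟨r⟩ = ∫ r |Ψ(r)|² 4πr² dr.
With ∫₀^∞ r^5 e^(−αr) dr = 5!/α^6, since the A² factors cancel between numerator and denominator, ⟨r⟩ = 5·b/2.
With b = 2.521, ⟨r⟩ = 6.3025.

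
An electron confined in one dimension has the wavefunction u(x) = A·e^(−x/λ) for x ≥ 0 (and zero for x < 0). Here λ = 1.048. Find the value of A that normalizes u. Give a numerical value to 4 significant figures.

A ≈ 1.381

The normalization condition is ∫|u|² dx = 1 from 0 to ∞.
With u = A·e^(−x/λ), the integral evaluates to A²·[λ/2].
With λ = 1.048: A² = 1.9084 and A = 1.3814.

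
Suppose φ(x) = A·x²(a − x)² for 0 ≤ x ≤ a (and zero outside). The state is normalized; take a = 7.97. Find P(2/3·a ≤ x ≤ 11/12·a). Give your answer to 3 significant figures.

|φ|² is the probability density, so P = ∫_{2/3·a}^{11/12·a} |φ|² dx.
Since A² = 1/(a^9/630), this is the region integral divided by the full normalization integral.
Substituting u = x/a, A² and the length scale cancel in the ratio: P = ∫_{2/3}^{11/12} u^4·(1 - u)^4 du / ∫_{0}^{1} u^4·(1 - u)^4 du.
With ∫ u^4·(1 - u)^4 du = u^5·(70·u^4 - 315·u^3 + 540·u^2 - 420·u + 126)/630 + C, the region integral is ≈ 0.00022931 and the full one is 1/630.
Evaluating gives P = 0.1445.

P ≈ 0.144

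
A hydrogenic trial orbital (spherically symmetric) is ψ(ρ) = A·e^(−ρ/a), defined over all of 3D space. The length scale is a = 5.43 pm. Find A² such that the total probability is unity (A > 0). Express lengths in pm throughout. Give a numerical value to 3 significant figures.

Normalization requires ∫|ψ|² 4πρ² dρ = 1, integrated from 0 to ∞.
The angular integral contributes 4π, leaving ∫₀^∞ ρ²|ψ|² dρ.
The integral (without the A² prefactor) comes out to π·a^3.
With a = 5.43: A² = 0.001988 and A = 0.04459.

A^2 ≈ 0.00199 pm^(-3)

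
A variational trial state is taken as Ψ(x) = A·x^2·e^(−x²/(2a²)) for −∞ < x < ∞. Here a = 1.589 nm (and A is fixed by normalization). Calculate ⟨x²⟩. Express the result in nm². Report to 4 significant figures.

⟨x²⟩ = ∫ x^2 |Ψ|² dx over the full domain.
With ∫_{−∞}^{∞} x^(2m) e^(−αx²) dx = (2m−1)!!·√π / (2^m α^(m+1/2)), the ratio of the moment integral to the normalization integral gives ⟨x²⟩ = 5·a^2/2.
Putting a = 1.589 gives 6.3123.

⟨x^2⟩ ≈ 6.312 nm^2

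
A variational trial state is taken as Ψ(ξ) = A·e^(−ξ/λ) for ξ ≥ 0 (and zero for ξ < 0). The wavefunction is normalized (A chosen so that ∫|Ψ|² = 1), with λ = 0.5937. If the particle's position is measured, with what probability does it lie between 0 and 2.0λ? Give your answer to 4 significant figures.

P = ∫_{0}^{2.0λ} |Ψ(ξ)|² dξ.
Since A² = 1/(λ/2), this is the region integral divided by the full normalization integral.
Let u = ξ/λ; then A² and the length scale cancel, so P = ∫_{0}^{2.0} e^(-2·u) du ÷ ∫_{0}^{∞} e^(-2·u) du.
An antiderivative of e^(-2·u) is -e^(-2·u)/2; evaluating from 0 to 2.0 gives 1/2 - e^(-4)/2, while the full integral is 1/2.
Evaluating gives P = 0.98168.

P ≈ 0.9817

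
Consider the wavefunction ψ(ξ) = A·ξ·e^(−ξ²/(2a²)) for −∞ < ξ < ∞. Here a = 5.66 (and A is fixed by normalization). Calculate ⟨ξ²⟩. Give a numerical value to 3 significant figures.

⟨ξ^2⟩ ≈ 48.1

⟨ξ²⟩ = ∫ ξ^2 |ψ|² dξ over the full domain.
With ∫_{−∞}^{∞} ξ^(2m) e^(−αξ²) dξ = (2m−1)!!·√π / (2^m α^(m+1/2)), evaluating both integrals, ⟨ξ²⟩ = 3·a^2/2.
With a = 5.66, ⟨ξ^2⟩ = 48.05.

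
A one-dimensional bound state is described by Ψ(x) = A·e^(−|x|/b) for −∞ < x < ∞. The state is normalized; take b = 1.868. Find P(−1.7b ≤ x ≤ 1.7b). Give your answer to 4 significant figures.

The probability is P = ∫ |Ψ|² dx over [−1.7b, 1.7b].
The normalization integral ∫|Ψ|²dx over the whole domain equals b·A², and A² cancels in the ratio.
By symmetry take twice the x ≥ 0 contribution in numerator and denominator; the 2's cancel. In terms of u = x/b (A² and the length scale cancel between numerator and denominator), P = [∫_{0}^{1.7} e^(-2·u) du] / [∫_{0}^{∞} e^(-2·u) du].
An antiderivative of e^(-2·u) is -e^(-2·u)/2; evaluating from 0 to 1.7 gives 1/2 - e^(-17/5)/2, while the full integral is 1/2.
This works out to P = 0.96663.

P ≈ 0.9666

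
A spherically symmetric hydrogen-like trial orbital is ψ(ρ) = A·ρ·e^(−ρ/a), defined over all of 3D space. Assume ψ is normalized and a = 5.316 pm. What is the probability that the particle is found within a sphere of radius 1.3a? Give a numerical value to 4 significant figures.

P ≈ 0.1226

P = ∫ |ψ|² 4πρ² dρ over ρ ≤ 1.3a.
The full normalization integral is A²·[3·π·a^5] = 1, fixing A².
In terms of u = ρ/a (A², 4π and the length scale all cancel between numerator and denominator), P = [∫_{0}^{1.3} u^4·e^(-2·u) du] / [∫_{0}^{∞} u^4·e^(-2·u) du].
An antiderivative of u^4·e^(-2·u) is -(u^4/2 + u^3 + 3·u^2/2 + 3·u/2 + 3/4)·e^(-2·u); evaluating from 0 to 1.3 gives ≈ 0.0919324, while the full integral is 3/4.
This evaluates to P = 0.12258.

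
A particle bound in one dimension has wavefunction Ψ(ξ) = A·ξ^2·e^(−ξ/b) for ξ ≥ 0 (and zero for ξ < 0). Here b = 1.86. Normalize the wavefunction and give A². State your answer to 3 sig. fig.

A^2 ≈ 0.0599

The normalization condition is ∫|Ψ|² dξ = 1 from 0 to ∞.
With Ψ = A·ξ^2·e^(−ξ/b), the integral evaluates to A²·[3·b^5/4].
So A² = (3·b^5/4)^(−1).
Substituting b = 1.86 gives A² = 0.05989, so A = 0.2447.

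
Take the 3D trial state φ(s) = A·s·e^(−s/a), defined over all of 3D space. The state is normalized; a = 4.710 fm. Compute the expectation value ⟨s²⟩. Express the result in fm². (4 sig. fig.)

⟨s^2⟩ ≈ 166.4 fm^2

⟨s²⟩ = ∫ s^2 |φ|² 4πs² ds over the full domain.
Recall ∫₀^∞ s^m e^(−s/β) ds = m!·β^(m+1), the ratio of the moment integral to the normalization integral gives ⟨s²⟩ = 15·a^2/2.
Putting a = 4.710 gives 166.38.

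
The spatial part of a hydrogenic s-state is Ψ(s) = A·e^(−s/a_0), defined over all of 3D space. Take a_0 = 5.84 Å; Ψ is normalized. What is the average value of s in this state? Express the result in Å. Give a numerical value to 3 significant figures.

By definition ⟨s⟩ = ∫ s |Ψ(s)|² 4πs² ds.
The ratio of the moment integral to the normalization integral gives ⟨s⟩ = 3·a_0/2.
Putting a_0 = 5.84 gives 8.760.

⟨s⟩ ≈ 8.76 Å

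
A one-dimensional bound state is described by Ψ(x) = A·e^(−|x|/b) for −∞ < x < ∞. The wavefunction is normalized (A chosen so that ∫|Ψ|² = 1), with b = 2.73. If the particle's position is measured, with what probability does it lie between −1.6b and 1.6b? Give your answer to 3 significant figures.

P = ∫_{−1.6b}^{1.6b} |Ψ(x)|² dx.
The normalization integral ∫|Ψ|²dx over the whole domain equals b·A², and A² cancels in the ratio.
Both integrals are even about x = 0, so only the x ≥ 0 halves are needed (the factors of 2 cancel). Let u = x/b; then A² and the length scale cancel, so P = ∫_{0}^{1.6} e^(-2·u) du ÷ ∫_{0}^{∞} e^(-2·u) du.
An antiderivative of e^(-2·u) is -e^(-2·u)/2; evaluating from 0 to 1.6 gives 1/2 - e^(-16/5)/2, while the full integral is 1/2.
This works out to P = 0.9592.

P ≈ 0.959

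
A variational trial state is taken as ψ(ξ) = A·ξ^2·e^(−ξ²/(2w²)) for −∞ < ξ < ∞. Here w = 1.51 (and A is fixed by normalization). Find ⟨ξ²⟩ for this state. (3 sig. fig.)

The expectation value is the |ψ|²-weighted average of ξ^2: ∫ ξ^2|ψ|² dξ.
With ∫_{−∞}^{∞} ξ^(2m) e^(−αξ²) dξ = (2m−1)!!·√π / (2^m α^(m+1/2)), the ratio of the moment integral to the normalization integral gives ⟨ξ²⟩ = 5·w^2/2.
Putting w = 1.51 gives 5.700.

⟨ξ^2⟩ ≈ 5.70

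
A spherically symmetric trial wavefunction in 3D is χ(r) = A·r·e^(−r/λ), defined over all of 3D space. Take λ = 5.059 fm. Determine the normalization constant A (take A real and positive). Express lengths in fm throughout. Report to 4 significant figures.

We need A² ∫|f|² 4πr² dr = 1, taking the integral from 0 to ∞.
(Spherical symmetry: dV = 4πr² dr.)
The integral (without the A² prefactor) comes out to 3·π·λ^5.
So A² = (3·π·λ^5)^(−1).
With λ = 5.059: A² = 0.000032019 and A = 0.0056585.

A ≈ 0.005659 fm^(-5/2)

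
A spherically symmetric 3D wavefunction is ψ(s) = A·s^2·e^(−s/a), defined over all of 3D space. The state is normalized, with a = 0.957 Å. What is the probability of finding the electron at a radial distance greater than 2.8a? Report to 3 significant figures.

With dV = 4πs²ds, the probability is ∫|ψ|² dV over s > 2.8a.
The full normalization integral is A²·[45·π·a^7/2] = 1, fixing A².
Substituting u = s/a, A², 4π and the length scale all cancel in the ratio: P = ∫_{2.8}^{∞} u^6·e^(-2·u) du / ∫_{0}^{∞} u^6·e^(-2·u) du.
An antiderivative of u^6·e^(-2·u) is -(4·u^6 + 12·u^5 + 30·u^4 + 60·u^3 + 90·u^2 + 90·u + 45)·e^(-2·u)/8; evaluating from 2.8 to ∞ gives ≈ 3.7702, while the full integral is 45/8.
Taking the ratio yields P = 0.6703.

P ≈ 0.670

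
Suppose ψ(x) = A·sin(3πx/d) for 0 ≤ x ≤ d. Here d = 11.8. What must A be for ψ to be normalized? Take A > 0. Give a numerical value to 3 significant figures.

We need A² ∫|f|² dx = 1, taking the integral from 0 to d.
Using sin²θ = (1 − cos 2θ)/2, with ψ = A·sin(3πx/d), the integral evaluates to A²·[d/2].
So A² = (d/2)^(−1).
Substituting d = 11.8 gives A² = 0.1695, so A = 0.4117.

A ≈ 0.412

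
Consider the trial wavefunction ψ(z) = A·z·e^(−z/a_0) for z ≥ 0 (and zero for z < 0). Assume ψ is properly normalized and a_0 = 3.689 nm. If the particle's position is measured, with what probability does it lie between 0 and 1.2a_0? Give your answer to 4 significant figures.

P = ∫_{0}^{1.2a_0} |ψ(z)|² dz.
Since A² = 1/(a_0^3/4), this is the region integral divided by the full normalization integral.
Let u = z/a_0; then A² and the length scale cancel, so P = ∫_{0}^{1.2} u^2·e^(-2·u) du ÷ ∫_{0}^{∞} u^2·e^(-2·u) du.
With ∫ u^2·e^(-2·u) du = -(2·u^2 + 2·u + 1)·e^(-2·u)/4 + C, the region integral is 1/4 - 157·e^(-12/5)/100 and the full one is 1/4.
This works out to P = 0.43029.

P ≈ 0.4303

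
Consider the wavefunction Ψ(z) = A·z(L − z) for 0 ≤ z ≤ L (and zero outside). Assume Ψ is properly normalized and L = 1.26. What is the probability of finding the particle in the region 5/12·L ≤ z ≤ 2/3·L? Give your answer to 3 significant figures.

|Ψ|² is the probability density, so P = ∫_{5/12·L}^{2/3·L} |Ψ|² dz.
Since A² = 1/(L^5/30), this is the region integral divided by the full normalization integral.
In terms of u = z/L (A² and the length scale cancel between numerator and denominator), P = [∫_{5/12}^{2/3} u^2·(1 - u)^2 du] / [∫_{0}^{1} u^2·(1 - u)^2 du].
With ∫ u^2·(1 - u)^2 du = u^3·(6·u^2 - 15·u + 10)/30 + C, the region integral is ≈ 0.014783 and the full one is 1/30.
This works out to P = 0.4435.

P ≈ 0.444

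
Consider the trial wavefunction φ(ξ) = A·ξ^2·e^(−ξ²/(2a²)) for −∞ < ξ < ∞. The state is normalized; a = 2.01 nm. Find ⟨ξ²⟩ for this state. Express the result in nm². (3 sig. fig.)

⟨ξ^2⟩ ≈ 10.1 nm^2

The expectation value is the |φ|²-weighted average of ξ^2: ∫ ξ^2|φ|² dξ.
Since the A² factors cancel between numerator and denominator, ⟨ξ²⟩ = 5·a^2/2.
Putting a = 2.01 gives 10.10.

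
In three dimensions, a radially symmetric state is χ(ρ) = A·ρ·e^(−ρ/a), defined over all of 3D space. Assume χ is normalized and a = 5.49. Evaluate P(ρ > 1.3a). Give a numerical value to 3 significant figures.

P ≈ 0.877

P = ∫ |χ|² 4πρ² dρ over ρ > 1.3a.
Normalization gives A² = 1/(3·π·a^5).
Substituting u = ρ/a, A², 4π and the length scale all cancel in the ratio: P = ∫_{1.3}^{∞} u^4·e^(-2·u) du / ∫_{0}^{∞} u^4·e^(-2·u) du.
Using ∫ u^4·e^(-2·u) du = -(u^4/2 + u^3 + 3·u^2/2 + 3·u/2 + 3/4)·e^(-2·u), the numerator is ≈ 0.65807 and the denominator is 3/4.
The region integral divided by the full integral gives P = 0.8774.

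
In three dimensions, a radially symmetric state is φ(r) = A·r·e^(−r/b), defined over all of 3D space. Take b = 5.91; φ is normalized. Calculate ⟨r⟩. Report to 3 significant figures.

⟨r⟩ ≈ 14.8

The expectation value is the |φ|²-weighted average of r: ∫ r|φ|² 4πr² dr.
Evaluating both integrals, ⟨r⟩ = 5·b/2.
With b = 5.91, ⟨r⟩ = 14.78.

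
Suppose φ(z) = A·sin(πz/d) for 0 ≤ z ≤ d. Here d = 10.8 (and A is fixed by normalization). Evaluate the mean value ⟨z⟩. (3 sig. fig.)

⟨z⟩ ≈ 5.40

The expectation value is the |φ|²-weighted average of z: ∫ z|φ|² dz.
Using sin²θ = (1 − cos 2θ)/2, evaluating both integrals, ⟨z⟩ = d/2.
With d = 10.8, ⟨z⟩ = 5.400.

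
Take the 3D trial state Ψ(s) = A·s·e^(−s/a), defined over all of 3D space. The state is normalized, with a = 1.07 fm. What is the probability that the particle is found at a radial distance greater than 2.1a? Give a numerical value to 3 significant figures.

With dV = 4πs²ds, the probability is ∫|Ψ|² dV over s > 2.1a.
The full normalization integral is A²·[3·π·a^5] = 1, fixing A².
Substituting u = s/a, A², 4π and the length scale all cancel in the ratio: P = ∫_{2.1}^{∞} u^4·e^(-2·u) du / ∫_{0}^{∞} u^4·e^(-2·u) du.
With ∫ u^4·e^(-2·u) du = -(u^4/2 + u^3 + 3·u^2/2 + 3·u/2 + 3/4)·e^(-2·u) + C, the region integral is ≈ 0.44237 and the full one is 3/4.
Taking the ratio yields P = 0.5898.

P ≈ 0.590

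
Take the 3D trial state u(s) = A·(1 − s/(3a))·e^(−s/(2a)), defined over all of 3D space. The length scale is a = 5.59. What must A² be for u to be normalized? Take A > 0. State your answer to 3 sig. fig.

The normalization condition is ∫|u|² 4πs² ds = 1 from 0 to ∞.
(Spherical symmetry: dV = 4πs² ds.)
The integral (without the A² prefactor) comes out to 8·π·a^3/3.
Plugging in a = 5.59 yields A = 0.02614.

A^2 ≈ 0.000683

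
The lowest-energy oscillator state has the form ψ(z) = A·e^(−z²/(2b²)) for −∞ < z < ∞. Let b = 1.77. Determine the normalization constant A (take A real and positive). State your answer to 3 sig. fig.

A ≈ 0.565

We need A² ∫|f|² dz = 1, taking the integral from −∞ to ∞.
Using the Gaussian integral ∫_{−∞}^{∞} e^(−αz²) dz = √(π/α), ∫|ψ|² dz = A²·(√(π)·b).
Setting this equal to 1 gives A² = 1/(√(π)·b).
Substituting b = 1.77 gives A² = 0.3188, so A = 0.5646.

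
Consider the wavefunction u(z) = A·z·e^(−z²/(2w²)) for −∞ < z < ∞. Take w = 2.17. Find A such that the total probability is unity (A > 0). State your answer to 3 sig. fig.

Require ∫ |u|² dz = 1 over the whole domain.
The integral (without the A² prefactor) comes out to √(π)·w^3/2.
Hence A² = 1/[√(π)·w^3/2].
With w = 2.17: A² = 0.1104 and A = 0.3323.

A ≈ 0.332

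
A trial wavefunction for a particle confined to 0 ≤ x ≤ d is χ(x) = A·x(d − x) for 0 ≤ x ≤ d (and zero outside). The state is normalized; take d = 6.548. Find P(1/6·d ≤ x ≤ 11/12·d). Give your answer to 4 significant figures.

P ≈ 0.9594

|χ|² is the probability density, so P = ∫_{1/6·d}^{11/12·d} |χ|² dx.
Since A² = 1/(d^5/30), this is the region integral divided by the full normalization integral.
Substituting u = x/d, A² and the length scale cancel in the ratio: P = ∫_{1/6}^{11/12} u^2·(1 - u)^2 du / ∫_{0}^{1} u^2·(1 - u)^2 du.
Using ∫ u^2·(1 - u)^2 du = u^3·(6·u^2 - 15·u + 10)/30, the numerator is ≈ 0.0319806 and the denominator is 1/30.
Evaluating gives P = 4421/4608.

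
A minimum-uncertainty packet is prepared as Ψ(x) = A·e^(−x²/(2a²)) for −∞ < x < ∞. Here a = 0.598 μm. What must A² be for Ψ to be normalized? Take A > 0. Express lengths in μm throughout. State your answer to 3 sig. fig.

The normalization condition is ∫|Ψ|² dx = 1 from −∞ to ∞.
With Ψ = A·e^(−x²/(2a²)), the integral evaluates to A²·[√(π)·a].
Plugging in a = 0.598 yields A = 0.9713.

A^2 ≈ 0.943 μm^(-1)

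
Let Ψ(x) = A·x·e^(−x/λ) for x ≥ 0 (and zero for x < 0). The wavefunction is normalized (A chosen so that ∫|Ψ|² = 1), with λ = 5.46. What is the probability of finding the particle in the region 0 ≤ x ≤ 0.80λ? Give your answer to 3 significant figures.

P = ∫_{0}^{0.80λ} |Ψ(x)|² dx.
With A² fixed by ∫|Ψ|² = 1, i.e. A² = (λ^3/4)^(−1), substitute and integrate.
In terms of u = x/λ (A² and the length scale cancel between numerator and denominator), P = [∫_{0}^{0.80} u^2·e^(-2·u) du] / [∫_{0}^{∞} u^2·e^(-2·u) du].
With ∫ u^2·e^(-2·u) du = -(2·u^2 + 2·u + 1)·e^(-2·u)/4 + C, the region integral is 1/4 - 97·e^(-8/5)/100 and the full one is 1/4.
This works out to P = 0.2166.

P ≈ 0.217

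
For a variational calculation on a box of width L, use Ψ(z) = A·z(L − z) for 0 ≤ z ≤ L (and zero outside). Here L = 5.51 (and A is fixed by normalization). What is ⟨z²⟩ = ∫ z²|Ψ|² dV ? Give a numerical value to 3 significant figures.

⟨z^2⟩ ≈ 8.67

⟨z²⟩ = ∫ z^2 |Ψ|² dz over the full domain.
Since the A² factors cancel between numerator and denominator, ⟨z²⟩ = 2·L^2/7.
Putting L = 5.51 gives 8.674.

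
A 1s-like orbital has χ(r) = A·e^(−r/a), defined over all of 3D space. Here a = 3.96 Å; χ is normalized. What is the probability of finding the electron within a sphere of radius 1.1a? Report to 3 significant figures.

P ≈ 0.377

With dV = 4πr²dr, the probability is ∫|χ|² dV over r ≤ 1.1a.
The full normalization integral is A²·[π·a^3] = 1, fixing A².
Let u = r/a; then A², 4π and the length scale all cancel, so P = ∫_{0}^{1.1} u^2·e^(-2·u) du ÷ ∫_{0}^{∞} u^2·e^(-2·u) du.
An antiderivative of u^2·e^(-2·u) is -(2·u^2 + 2·u + 1)·e^(-2·u)/4; evaluating from 0 to 1.1 gives 1/4 - 281·e^(-11/5)/200, while the full integral is 1/4.
Taking the ratio yields P = 0.3773.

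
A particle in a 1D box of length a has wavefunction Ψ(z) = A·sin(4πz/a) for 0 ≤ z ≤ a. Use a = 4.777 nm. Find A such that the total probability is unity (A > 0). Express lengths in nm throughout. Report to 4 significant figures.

A ≈ 0.6470 nm^(-1/2)

The normalization condition is ∫|Ψ|² dz = 1 from 0 to a.
With ∫₀^a sin²(nπz/a) dz = a/2, ∫|Ψ|² dz = A²·(a/2).
Hence A² = 1/[a/2].
Plugging in a = 4.777 yields A = 0.64705.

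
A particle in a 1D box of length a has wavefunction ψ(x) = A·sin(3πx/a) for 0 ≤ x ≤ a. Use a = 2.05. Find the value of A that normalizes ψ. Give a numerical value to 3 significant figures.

We need A² ∫|f|² dx = 1, taking the integral from 0 to a.
With ψ = A·sin(3πx/a), the integral evaluates to A²·[a/2].
Hence A² = 1/[a/2].
Plugging in a = 2.05 yields A = 0.9877.

A ≈ 0.988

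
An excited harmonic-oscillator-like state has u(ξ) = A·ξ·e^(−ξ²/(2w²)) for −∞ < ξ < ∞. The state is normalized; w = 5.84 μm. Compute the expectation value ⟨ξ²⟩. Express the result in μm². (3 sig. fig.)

⟨ξ^2⟩ ≈ 51.2 μm^2

⟨ξ²⟩ = ∫ ξ^2 |u|² dξ over the full domain.
Differentiating ∫e^(−αξ²) dξ = √(π/α) under α to get the higher moments, the ratio of the moment integral to the normalization integral gives ⟨ξ²⟩ = 3·w^2/2.
With w = 5.84, ⟨ξ^2⟩ = 51.16.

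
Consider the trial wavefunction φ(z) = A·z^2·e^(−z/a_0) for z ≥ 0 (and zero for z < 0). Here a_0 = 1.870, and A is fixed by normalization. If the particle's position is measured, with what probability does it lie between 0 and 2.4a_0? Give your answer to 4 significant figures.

P ≈ 0.5237

P = ∫_{0}^{2.4a_0} |φ(z)|² dz.
With A² fixed by ∫|φ|² = 1, i.e. A² = (3·a_0^5/4)^(−1), substitute and integrate.
In terms of u = z/a_0 (A² and the length scale cancel between numerator and denominator), P = [∫_{0}^{2.4} u^4·e^(-2·u) du] / [∫_{0}^{∞} u^4·e^(-2·u) du].
An antiderivative of u^4·e^(-2·u) is -(u^4/2 + u^3 + 3·u^2/2 + 3·u/2 + 3/4)·e^(-2·u); evaluating from 0 to 2.4 gives ≈ 0.392806, while the full integral is 3/4.
The result is P = 0.52374.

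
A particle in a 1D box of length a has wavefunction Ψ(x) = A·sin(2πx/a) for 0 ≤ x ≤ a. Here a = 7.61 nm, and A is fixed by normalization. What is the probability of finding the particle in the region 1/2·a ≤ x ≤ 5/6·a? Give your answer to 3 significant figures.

|Ψ|² is the probability density, so P = ∫_{1/2·a}^{5/6·a} |Ψ|² dx.
With A² fixed by ∫|Ψ|² = 1, i.e. A² = (a/2)^(−1), substitute and integrate.
Substituting u = x/a, A² and the length scale cancel in the ratio: P = ∫_{1/2}^{5/6} sin(2·π·u)^2 du / ∫_{0}^{1} sin(2·π·u)^2 du.
With ∫ sin(2·π·u)^2 du = u/2 - sin(4·π·u)/(8·π) + C, the region integral is √(3)/(16·π) + 1/6 and the full one is 1/2.
Taking the ratio, P = (√(3)/8 + π/3)/π.

P ≈ 0.402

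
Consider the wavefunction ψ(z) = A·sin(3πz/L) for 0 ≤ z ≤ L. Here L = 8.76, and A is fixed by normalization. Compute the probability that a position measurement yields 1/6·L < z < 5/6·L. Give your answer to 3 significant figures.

P = ∫_{1/6·L}^{5/6·L} |ψ(z)|² dz.
With A² fixed by ∫|ψ|² = 1, i.e. A² = (L/2)^(−1), substitute and integrate.
Substituting u = z/L, A² and the length scale cancel in the ratio: P = ∫_{1/6}^{5/6} sin(3·π·u)^2 du / ∫_{0}^{1} sin(3·π·u)^2 du.
With ∫ sin(3·π·u)^2 du = u/2 - sin(6·π·u)/(12·π) + C, the region integral is 1/3 and the full one is 1/2.
Taking the ratio, P = 2/3.

P ≈ 0.667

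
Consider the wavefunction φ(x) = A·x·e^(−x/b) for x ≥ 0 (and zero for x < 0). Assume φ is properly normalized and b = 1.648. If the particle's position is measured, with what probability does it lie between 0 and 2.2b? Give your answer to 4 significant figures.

The probability is P = ∫ |φ|² dx over [0, 2.2b].
With A² fixed by ∫|φ|² = 1, i.e. A² = (b^3/4)^(−1), substitute and integrate.
In terms of u = x/b (A² and the length scale cancel between numerator and denominator), P = [∫_{0}^{2.2} u^2·e^(-2·u) du] / [∫_{0}^{∞} u^2·e^(-2·u) du].
An antiderivative of u^2·e^(-2·u) is -(2·u^2 + 2·u + 1)·e^(-2·u)/4; evaluating from 0 to 2.2 gives 1/4 - 377·e^(-22/5)/100, while the full integral is 1/4.
This works out to P = 0.81486.

P ≈ 0.8149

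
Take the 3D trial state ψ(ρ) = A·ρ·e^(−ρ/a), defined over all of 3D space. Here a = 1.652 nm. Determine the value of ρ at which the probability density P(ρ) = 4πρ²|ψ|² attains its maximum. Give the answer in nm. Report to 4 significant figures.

ρ ≈ 3.304 nm

Differentiate P(ρ) = 4πρ²|ψ|² with respect to ρ and set to zero.
Solving yields ρ = 2·a.
With a = 1.652, the most probable radial distance is 3.3040 nm.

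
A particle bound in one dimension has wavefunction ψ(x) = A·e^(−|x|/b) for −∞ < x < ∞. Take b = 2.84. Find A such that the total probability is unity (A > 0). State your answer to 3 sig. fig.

A ≈ 0.593

Require ∫ |ψ|² dx = 1 over the whole domain.
Recall ∫₀^∞ x^m e^(−x/β) dx = m!·β^(m+1), ∫|ψ|² dx = A²·(b).
So A² = (b)^(−1).
With b = 2.84: A² = 0.3521 and A = 0.5934.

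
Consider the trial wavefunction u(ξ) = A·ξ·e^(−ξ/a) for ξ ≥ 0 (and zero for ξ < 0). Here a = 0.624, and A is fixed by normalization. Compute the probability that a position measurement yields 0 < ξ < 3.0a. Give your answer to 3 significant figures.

P ≈ 0.938

|u|² is the probability density, so P = ∫_{0}^{3.0a} |u|² dξ.
With A² fixed by ∫|u|² = 1, i.e. A² = (a^3/4)^(−1), substitute and integrate.
Substituting t = ξ/a, A² and the length scale cancel in the ratio: P = ∫_{0}^{3.0} t^2·e^(-2·t) dt / ∫_{0}^{∞} t^2·e^(-2·t) dt.
Using ∫ t^2·e^(-2·t) dt = -(2·t^2 + 2·t + 1)·e^(-2·t)/4, the numerator is 1/4 - 25·e^(-6)/4 and the denominator is 1/4.
Evaluating gives P = 0.9380.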